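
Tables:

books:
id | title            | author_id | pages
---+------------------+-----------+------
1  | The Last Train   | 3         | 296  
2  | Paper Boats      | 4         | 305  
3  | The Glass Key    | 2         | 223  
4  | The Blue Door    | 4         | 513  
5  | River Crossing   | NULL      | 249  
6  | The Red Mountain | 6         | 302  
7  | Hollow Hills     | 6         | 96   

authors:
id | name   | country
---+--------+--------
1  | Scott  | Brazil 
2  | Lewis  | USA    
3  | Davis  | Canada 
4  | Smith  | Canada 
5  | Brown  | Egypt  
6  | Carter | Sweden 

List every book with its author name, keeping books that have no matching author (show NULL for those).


LEFT JOIN keeps every row from books (the left table); where author_id has no match in authors, the author columns become NULL. Walk through each book:
  - book 1 (The Last Train): author_id=3 -> matches Davis
  - book 2 (Paper Boats): author_id=4 -> matches Smith
  - book 3 (The Glass Key): author_id=2 -> matches Lewis
  - book 4 (The Blue Door): author_id=4 -> matches Smith
  - book 5 (River Crossing): author_id=NULL, no match -> kept with NULL
  - book 6 (The Red Mountain): author_id=6 -> matches Carter
  - book 7 (Hollow Hills): author_id=6 -> matches Carter
All 7 rows appear; 1 has NULL author.

SQL:
SELECT a.title, b.name AS author
FROM books a
LEFT JOIN authors b ON a.author_id = b.id

Result:
title            | author
-----------------+-------
The Last Train   | Davis 
Paper Boats      | Smith 
The Glass Key    | Lewis 
The Blue Door    | Smith 
River Crossing   | NULL  
The Red Mountain | Carter
Hollow Hills     | Carter


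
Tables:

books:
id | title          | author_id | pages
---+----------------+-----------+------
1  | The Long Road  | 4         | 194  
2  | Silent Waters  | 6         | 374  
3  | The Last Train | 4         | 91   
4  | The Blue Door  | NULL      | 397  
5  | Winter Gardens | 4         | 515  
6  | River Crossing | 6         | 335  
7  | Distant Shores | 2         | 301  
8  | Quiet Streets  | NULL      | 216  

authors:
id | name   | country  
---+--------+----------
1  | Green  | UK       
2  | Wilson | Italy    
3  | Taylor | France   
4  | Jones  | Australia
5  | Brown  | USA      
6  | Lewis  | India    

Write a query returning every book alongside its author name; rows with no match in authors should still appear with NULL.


LEFT JOIN keeps every row from books (the left table); where author_id has no match in authors, the author columns become NULL. Walk through each book:
  - book 1 (The Long Road): author_id=4 -> matches Jones
  - book 2 (Silent Waters): author_id=6 -> matches Lewis
  - book 3 (The Last Train): author_id=4 -> matches Jones
  - book 4 (The Blue Door): author_id=NULL, no match -> kept with NULL
  - book 5 (Winter Gardens): author_id=4 -> matches Jones
  - book 6 (River Crossing): author_id=6 -> matches Lewis
  - book 7 (Distant Shores): author_id=2 -> matches Wilson
  - book 8 (Quiet Streets): author_id=NULL, no match -> kept with NULL
All 8 rows appear; 2 have NULL author.

SQL:
SELECT a.title, b.name AS author
FROM books a
LEFT JOIN authors b ON a.author_id = b.id

Result:
title          | author
---------------+-------
The Long Road  | Jones 
Silent Waters  | Lewis 
The Last Train | Jones 
The Blue Door  | NULL  
Winter Gardens | Jones 
River Crossing | Lewis 
Distant Shores | Wilson
Quiet Streets  | NULL  


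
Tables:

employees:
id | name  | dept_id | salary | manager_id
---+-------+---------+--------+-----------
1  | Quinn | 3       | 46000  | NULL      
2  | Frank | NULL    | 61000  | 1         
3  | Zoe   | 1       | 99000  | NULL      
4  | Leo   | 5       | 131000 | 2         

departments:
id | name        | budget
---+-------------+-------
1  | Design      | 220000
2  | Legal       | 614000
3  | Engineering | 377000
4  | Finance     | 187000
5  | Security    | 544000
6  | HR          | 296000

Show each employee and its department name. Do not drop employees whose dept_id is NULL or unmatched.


LEFT JOIN keeps every row from employees (the left table); where dept_id has no match in departments, the department columns become NULL. Walk through each employee:
  - employee 1 (Quinn): dept_id=3 -> matches Engineering
  - employee 2 (Frank): dept_id=NULL, no match -> kept with NULL
  - employee 3 (Zoe): dept_id=1 -> matches Design
  - employee 4 (Leo): dept_id=5 -> matches Security
All 4 rows appear; 1 has NULL department.

SQL:
SELECT a.name, b.name AS department
FROM employees a
LEFT JOIN departments b ON a.dept_id = b.id

Result:
name  | department 
------+------------
Quinn | Engineering
Frank | NULL       
Zoe   | Design     
Leo   | Security   


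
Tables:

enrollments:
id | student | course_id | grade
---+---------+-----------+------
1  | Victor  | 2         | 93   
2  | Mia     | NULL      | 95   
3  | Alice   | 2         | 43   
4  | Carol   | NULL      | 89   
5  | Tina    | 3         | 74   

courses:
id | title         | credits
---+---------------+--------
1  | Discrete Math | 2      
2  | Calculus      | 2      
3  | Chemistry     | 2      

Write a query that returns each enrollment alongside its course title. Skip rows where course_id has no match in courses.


INNER JOIN keeps only enrollments rows whose course_id matches an id in courses. Walk through each enrollment:
  - enrollment 1 (Victor): course_id=2 -> matches Calculus
  - enrollment 2 (Mia): course_id=NULL, no match -> dropped
  - enrollment 3 (Alice): course_id=2 -> matches Calculus
  - enrollment 4 (Carol): course_id=NULL, no match -> dropped
  - enrollment 5 (Tina): course_id=3 -> matches Chemistry
So 2 of 5 rows are dropped.

SQL:
SELECT a.student, b.title AS course
FROM enrollments a
INNER JOIN courses b ON a.course_id = b.id

Result:
student | course   
--------+----------
Victor  | Calculus 
Alice   | Calculus 
Tina    | Chemistry


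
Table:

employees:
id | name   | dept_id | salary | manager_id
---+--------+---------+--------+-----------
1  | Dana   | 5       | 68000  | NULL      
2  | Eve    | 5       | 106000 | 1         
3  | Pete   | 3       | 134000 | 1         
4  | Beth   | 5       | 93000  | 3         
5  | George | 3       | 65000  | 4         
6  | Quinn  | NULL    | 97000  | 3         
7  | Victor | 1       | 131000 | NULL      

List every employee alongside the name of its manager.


This is a self-join: employees is joined to a second copy of itself, matching each row's manager_id to another row's id. Use LEFT JOIN so rows with manager_id=NULL are kept.
  - employee 1 (Dana): manager_id=NULL -> NULL
  - employee 2 (Eve): manager_id=1 -> Dana
  - employee 3 (Pete): manager_id=1 -> Dana
  - employee 4 (Beth): manager_id=3 -> Pete
  - employee 5 (George): manager_id=4 -> Beth
  - employee 6 (Quinn): manager_id=3 -> Pete
  - employee 7 (Victor): manager_id=NULL -> NULL

SQL:
SELECT a.name AS item, b.name AS manager
FROM employees a
LEFT JOIN employees b ON a.manager_id = b.id

Result:
item   | manager
-------+--------
Dana   | NULL   
Eve    | Dana   
Pete   | Dana   
Beth   | Pete   
George | Beth   
Quinn  | Pete   
Victor | NULL   


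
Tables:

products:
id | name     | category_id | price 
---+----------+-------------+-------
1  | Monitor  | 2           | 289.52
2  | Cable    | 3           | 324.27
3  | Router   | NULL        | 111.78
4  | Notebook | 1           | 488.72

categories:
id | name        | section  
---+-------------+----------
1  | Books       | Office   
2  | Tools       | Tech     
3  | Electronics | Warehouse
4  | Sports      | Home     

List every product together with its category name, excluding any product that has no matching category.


INNER JOIN keeps only products rows whose category_id matches an id in categories. Walk through each product:
  - product 1 (Monitor): category_id=2 -> matches Tools
  - product 2 (Cable): category_id=3 -> matches Electronics
  - product 3 (Router): category_id=NULL, no match -> dropped
  - product 4 (Notebook): category_id=1 -> matches Books
So 1 of 4 rows is dropped.

SQL:
SELECT a.name, b.name AS category
FROM products a
INNER JOIN categories b ON a.category_id = b.id

Result:
name     | category   
---------+------------
Monitor  | Tools      
Cable    | Electronics
Notebook | Books      


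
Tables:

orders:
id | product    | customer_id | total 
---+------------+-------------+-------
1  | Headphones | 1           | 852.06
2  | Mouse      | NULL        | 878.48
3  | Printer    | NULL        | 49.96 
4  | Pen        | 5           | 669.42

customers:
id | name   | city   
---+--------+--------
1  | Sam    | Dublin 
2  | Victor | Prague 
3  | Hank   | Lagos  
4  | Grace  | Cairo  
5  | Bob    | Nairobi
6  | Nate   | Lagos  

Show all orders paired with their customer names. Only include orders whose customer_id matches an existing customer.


INNER JOIN keeps only orders rows whose customer_id matches an id in customers. Walk through each order:
  - order 1 (Headphones): customer_id=1 -> matches Sam
  - order 2 (Mouse): customer_id=NULL, no match -> dropped
  - order 3 (Printer): customer_id=NULL, no match -> dropped
  - order 4 (Pen): customer_id=5 -> matches Bob
So 2 of 4 rows are dropped.

SQL:
SELECT a.product, b.name AS customer
FROM orders a
INNER JOIN customers b ON a.customer_id = b.id

Result:
product    | customer
-----------+---------
Headphones | Sam     
Pen        | Bob     


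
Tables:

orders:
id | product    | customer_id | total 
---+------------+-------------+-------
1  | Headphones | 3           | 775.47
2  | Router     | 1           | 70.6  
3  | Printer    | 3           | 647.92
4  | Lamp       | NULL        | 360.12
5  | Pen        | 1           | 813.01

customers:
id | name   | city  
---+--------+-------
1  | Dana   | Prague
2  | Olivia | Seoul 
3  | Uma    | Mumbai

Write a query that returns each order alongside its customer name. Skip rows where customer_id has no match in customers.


INNER JOIN keeps only orders rows whose customer_id matches an id in customers. Walk through each order:
  - order 1 (Headphones): customer_id=3 -> matches Uma
  - order 2 (Router): customer_id=1 -> matches Dana
  - order 3 (Printer): customer_id=3 -> matches Uma
  - order 4 (Lamp): customer_id=NULL, no match -> dropped
  - order 5 (Pen): customer_id=1 -> matches Dana
So 1 of 5 rows is dropped.

SQL:
SELECT a.product, b.name AS customer
FROM orders a
INNER JOIN customers b ON a.customer_id = b.id

Result:
product    | customer
-----------+---------
Headphones | Uma     
Router     | Dana    
Printer    | Uma     
Pen        | Dana    


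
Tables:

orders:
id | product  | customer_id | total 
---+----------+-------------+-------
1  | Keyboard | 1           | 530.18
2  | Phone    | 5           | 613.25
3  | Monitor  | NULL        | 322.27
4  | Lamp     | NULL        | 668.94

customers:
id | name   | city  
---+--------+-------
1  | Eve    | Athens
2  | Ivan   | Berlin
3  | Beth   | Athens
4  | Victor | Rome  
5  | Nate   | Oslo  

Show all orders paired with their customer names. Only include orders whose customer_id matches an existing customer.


INNER JOIN keeps only orders rows whose customer_id matches an id in customers. Walk through each order:
  - order 1 (Keyboard): customer_id=1 -> matches Eve
  - order 2 (Phone): customer_id=5 -> matches Nate
  - order 3 (Monitor): customer_id=NULL, no match -> dropped
  - order 4 (Lamp): customer_id=NULL, no match -> dropped
So 2 of 4 rows are dropped.

SQL:
SELECT a.product, b.name AS customer
FROM orders a
INNER JOIN customers b ON a.customer_id = b.id

Result:
product  | customer
---------+---------
Keyboard | Eve     
Phone    | Nate    


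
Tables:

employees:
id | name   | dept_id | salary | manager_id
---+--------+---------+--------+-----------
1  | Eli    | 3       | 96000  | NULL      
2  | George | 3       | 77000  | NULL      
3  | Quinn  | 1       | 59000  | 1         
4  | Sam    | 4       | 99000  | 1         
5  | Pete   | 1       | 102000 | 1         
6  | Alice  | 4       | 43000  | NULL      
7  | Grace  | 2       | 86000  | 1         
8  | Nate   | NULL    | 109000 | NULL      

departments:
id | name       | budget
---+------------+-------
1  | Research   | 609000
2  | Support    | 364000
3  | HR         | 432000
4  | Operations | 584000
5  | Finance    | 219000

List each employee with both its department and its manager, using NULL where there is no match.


Two LEFT JOINs from the same base table employees: one to departments via dept_id, one to employees itself via manager_id. Both are LEFT so every employee is preserved.
Match against departments:
  - employee 1 (Eli): dept_id=3 -> matches HR
  - employee 2 (George): dept_id=3 -> matches HR
  - employee 3 (Quinn): dept_id=1 -> matches Research
  - employee 4 (Sam): dept_id=4 -> matches Operations
  - employee 5 (Pete): dept_id=1 -> matches Research
  - employee 6 (Alice): dept_id=4 -> matches Operations
  - employee 7 (Grace): dept_id=2 -> matches Support
  - employee 8 (Nate): dept_id=NULL, no match -> kept with NULL
Match against employees (self):
  - employee 1 (Eli): manager_id=NULL -> NULL
  - employee 2 (George): manager_id=NULL -> NULL
  - employee 3 (Quinn): manager_id=1 -> Eli
  - employee 4 (Sam): manager_id=1 -> Eli
  - employee 5 (Pete): manager_id=1 -> Eli
  - employee 6 (Alice): manager_id=NULL -> NULL
  - employee 7 (Grace): manager_id=1 -> Eli
  - employee 8 (Nate): manager_id=NULL -> NULL

SQL:
SELECT a.name, b.name AS department, c.name AS manager
FROM employees a
LEFT JOIN departments b ON a.dept_id = b.id
LEFT JOIN employees c ON a.manager_id = c.id

Result:
name   | department | manager
-------+------------+--------
Eli    | HR         | NULL   
George | HR         | NULL   
Quinn  | Research   | Eli    
Sam    | Operations | Eli    
Pete   | Research   | Eli    
Alice  | Operations | NULL   
Grace  | Support    | Eli    
Nate   | NULL       | NULL   


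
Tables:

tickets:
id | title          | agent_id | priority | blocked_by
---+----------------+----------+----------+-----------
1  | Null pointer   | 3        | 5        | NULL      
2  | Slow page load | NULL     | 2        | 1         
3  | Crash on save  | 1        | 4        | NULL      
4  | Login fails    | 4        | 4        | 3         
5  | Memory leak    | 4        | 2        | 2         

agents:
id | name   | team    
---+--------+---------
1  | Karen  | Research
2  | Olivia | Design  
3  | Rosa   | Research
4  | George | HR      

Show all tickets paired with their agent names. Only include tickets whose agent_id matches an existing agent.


INNER JOIN keeps only tickets rows whose agent_id matches an id in agents. Walk through each ticket:
  - ticket 1 (Null pointer): agent_id=3 -> matches Rosa
  - ticket 2 (Slow page load): agent_id=NULL, no match -> dropped
  - ticket 3 (Crash on save): agent_id=1 -> matches Karen
  - ticket 4 (Login fails): agent_id=4 -> matches George
  - ticket 5 (Memory leak): agent_id=4 -> matches George
So 1 of 5 rows is dropped.

SQL:
SELECT a.title, b.name AS agent
FROM tickets a
INNER JOIN agents b ON a.agent_id = b.id

Result:
title         | agent 
--------------+-------
Null pointer  | Rosa  
Crash on save | Karen 
Login fails   | George
Memory leak   | George


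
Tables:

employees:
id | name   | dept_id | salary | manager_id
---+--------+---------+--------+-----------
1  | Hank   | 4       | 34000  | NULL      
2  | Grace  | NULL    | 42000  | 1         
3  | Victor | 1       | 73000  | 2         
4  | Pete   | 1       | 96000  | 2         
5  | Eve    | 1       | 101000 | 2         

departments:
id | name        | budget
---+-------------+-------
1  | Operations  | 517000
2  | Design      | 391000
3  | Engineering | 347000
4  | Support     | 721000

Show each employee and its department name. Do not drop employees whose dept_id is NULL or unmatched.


LEFT JOIN keeps every row from employees (the left table); where dept_id has no match in departments, the department columns become NULL. Walk through each employee:
  - employee 1 (Hank): dept_id=4 -> matches Support
  - employee 2 (Grace): dept_id=NULL, no match -> kept with NULL
  - employee 3 (Victor): dept_id=1 -> matches Operations
  - employee 4 (Pete): dept_id=1 -> matches Operations
  - employee 5 (Eve): dept_id=1 -> matches Operations
All 5 rows appear; 1 has NULL department.

SQL:
SELECT a.name, b.name AS department
FROM employees a
LEFT JOIN departments b ON a.dept_id = b.id

Result:
name   | department
-------+-----------
Hank   | Support   
Grace  | NULL      
Victor | Operations
Pete   | Operations
Eve    | Operations


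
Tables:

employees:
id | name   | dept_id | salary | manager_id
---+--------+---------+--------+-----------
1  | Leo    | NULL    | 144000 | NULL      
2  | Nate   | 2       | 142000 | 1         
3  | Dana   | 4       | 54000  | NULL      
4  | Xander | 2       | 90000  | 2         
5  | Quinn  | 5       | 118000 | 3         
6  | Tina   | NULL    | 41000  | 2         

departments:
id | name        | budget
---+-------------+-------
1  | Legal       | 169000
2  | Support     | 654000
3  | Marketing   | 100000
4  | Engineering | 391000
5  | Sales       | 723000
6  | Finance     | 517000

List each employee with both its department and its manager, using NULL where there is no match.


Two LEFT JOINs from the same base table employees: one to departments via dept_id, one to employees itself via manager_id. Both are LEFT so every employee is preserved.
Match against departments:
  - employee 1 (Leo): dept_id=NULL, no match -> kept with NULL
  - employee 2 (Nate): dept_id=2 -> matches Support
  - employee 3 (Dana): dept_id=4 -> matches Engineering
  - employee 4 (Xander): dept_id=2 -> matches Support
  - employee 5 (Quinn): dept_id=5 -> matches Sales
  - employee 6 (Tina): dept_id=NULL, no match -> kept with NULL
Match against employees (self):
  - employee 1 (Leo): manager_id=NULL -> NULL
  - employee 2 (Nate): manager_id=1 -> Leo
  - employee 3 (Dana): manager_id=NULL -> NULL
  - employee 4 (Xander): manager_id=2 -> Nate
  - employee 5 (Quinn): manager_id=3 -> Dana
  - employee 6 (Tina): manager_id=2 -> Nate

SQL:
SELECT a.name, b.name AS department, c.name AS manager
FROM employees a
LEFT JOIN departments b ON a.dept_id = b.id
LEFT JOIN employees c ON a.manager_id = c.id

Result:
name   | department  | manager
-------+-------------+--------
Leo    | NULL        | NULL   
Nate   | Support     | Leo    
Dana   | Engineering | NULL   
Xander | Support     | Nate   
Quinn  | Sales       | Dana   
Tina   | NULL        | Nate   


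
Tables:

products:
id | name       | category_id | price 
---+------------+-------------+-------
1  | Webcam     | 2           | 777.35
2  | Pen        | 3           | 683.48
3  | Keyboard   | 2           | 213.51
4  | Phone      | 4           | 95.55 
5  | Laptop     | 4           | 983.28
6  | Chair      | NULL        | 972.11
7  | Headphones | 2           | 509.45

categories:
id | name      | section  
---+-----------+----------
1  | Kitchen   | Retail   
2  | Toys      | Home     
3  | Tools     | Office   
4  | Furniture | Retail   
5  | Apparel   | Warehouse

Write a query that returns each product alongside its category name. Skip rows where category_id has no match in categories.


INNER JOIN keeps only products rows whose category_id matches an id in categories. Walk through each product:
  - product 1 (Webcam): category_id=2 -> matches Toys
  - product 2 (Pen): category_id=3 -> matches Tools
  - product 3 (Keyboard): category_id=2 -> matches Toys
  - product 4 (Phone): category_id=4 -> matches Furniture
  - product 5 (Laptop): category_id=4 -> matches Furniture
  - product 6 (Chair): category_id=NULL, no match -> dropped
  - product 7 (Headphones): category_id=2 -> matches Toys
So 1 of 7 rows is dropped.

SQL:
SELECT a.name, b.name AS category
FROM products a
INNER JOIN categories b ON a.category_id = b.id

Result:
name       | category 
-----------+----------
Webcam     | Toys     
Pen        | Tools    
Keyboard   | Toys     
Phone      | Furniture
Laptop     | Furniture
Headphones | Toys     


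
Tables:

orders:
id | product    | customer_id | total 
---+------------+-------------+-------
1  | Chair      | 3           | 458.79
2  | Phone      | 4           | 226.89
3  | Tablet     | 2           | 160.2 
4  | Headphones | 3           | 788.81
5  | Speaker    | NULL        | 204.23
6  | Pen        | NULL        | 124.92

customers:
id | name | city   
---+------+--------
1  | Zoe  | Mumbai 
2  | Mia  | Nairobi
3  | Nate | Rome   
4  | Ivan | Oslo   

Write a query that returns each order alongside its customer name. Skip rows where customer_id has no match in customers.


INNER JOIN keeps only orders rows whose customer_id matches an id in customers. Walk through each order:
  - order 1 (Chair): customer_id=3 -> matches Nate
  - order 2 (Phone): customer_id=4 -> matches Ivan
  - order 3 (Tablet): customer_id=2 -> matches Mia
  - order 4 (Headphones): customer_id=3 -> matches Nate
  - order 5 (Speaker): customer_id=NULL, no match -> dropped
  - order 6 (Pen): customer_id=NULL, no match -> dropped
So 2 of 6 rows are dropped.

SQL:
SELECT a.product, b.name AS customer
FROM orders a
INNER JOIN customers b ON a.customer_id = b.id

Result:
product    | customer
-----------+---------
Chair      | Nate    
Phone      | Ivan    
Tablet     | Mia     
Headphones | Nate    


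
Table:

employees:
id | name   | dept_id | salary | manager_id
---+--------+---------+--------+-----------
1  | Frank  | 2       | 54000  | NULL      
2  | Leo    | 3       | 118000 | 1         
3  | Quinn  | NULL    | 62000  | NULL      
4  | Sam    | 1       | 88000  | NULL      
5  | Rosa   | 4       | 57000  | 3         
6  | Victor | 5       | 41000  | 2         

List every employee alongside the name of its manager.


This is a self-join: employees is joined to a second copy of itself, matching each row's manager_id to another row's id. Use LEFT JOIN so rows with manager_id=NULL are kept.
  - employee 1 (Frank): manager_id=NULL -> NULL
  - employee 2 (Leo): manager_id=1 -> Frank
  - employee 3 (Quinn): manager_id=NULL -> NULL
  - employee 4 (Sam): manager_id=NULL -> NULL
  - employee 5 (Rosa): manager_id=3 -> Quinn
  - employee 6 (Victor): manager_id=2 -> Leo

SQL:
SELECT a.name AS item, b.name AS manager
FROM employees a
LEFT JOIN employees b ON a.manager_id = b.id

Result:
item   | manager
-------+--------
Frank  | NULL   
Leo    | Frank  
Quinn  | NULL   
Sam    | NULL   
Rosa   | Quinn  
Victor | Leo    


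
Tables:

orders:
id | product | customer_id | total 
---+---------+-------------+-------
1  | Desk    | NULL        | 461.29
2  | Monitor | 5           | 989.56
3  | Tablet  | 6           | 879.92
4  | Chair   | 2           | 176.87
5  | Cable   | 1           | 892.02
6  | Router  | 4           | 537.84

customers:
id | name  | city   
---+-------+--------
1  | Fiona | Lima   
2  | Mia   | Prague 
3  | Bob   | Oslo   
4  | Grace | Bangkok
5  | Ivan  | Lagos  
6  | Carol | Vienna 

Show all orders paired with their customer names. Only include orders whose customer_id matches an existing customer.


INNER JOIN keeps only orders rows whose customer_id matches an id in customers. Walk through each order:
  - order 1 (Desk): customer_id=NULL, no match -> dropped
  - order 2 (Monitor): customer_id=5 -> matches Ivan
  - order 3 (Tablet): customer_id=6 -> matches Carol
  - order 4 (Chair): customer_id=2 -> matches Mia
  - order 5 (Cable): customer_id=1 -> matches Fiona
  - order 6 (Router): customer_id=4 -> matches Grace
So 1 of 6 rows is dropped.

SQL:
SELECT a.product, b.name AS customer
FROM orders a
INNER JOIN customers b ON a.customer_id = b.id

Result:
product | customer
--------+---------
Monitor | Ivan    
Tablet  | Carol   
Chair   | Mia     
Cable   | Fiona   
Router  | Grace   


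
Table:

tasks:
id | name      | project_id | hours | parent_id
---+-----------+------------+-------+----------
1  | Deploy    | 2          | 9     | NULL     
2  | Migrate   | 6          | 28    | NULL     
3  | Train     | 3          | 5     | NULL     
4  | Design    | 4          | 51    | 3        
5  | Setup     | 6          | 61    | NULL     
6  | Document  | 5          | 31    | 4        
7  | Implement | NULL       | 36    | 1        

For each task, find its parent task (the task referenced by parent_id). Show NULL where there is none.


This is a self-join: tasks is joined to a second copy of itself, matching each row's parent_id to another row's id. Use LEFT JOIN so rows with parent_id=NULL are kept.
  - task 1 (Deploy): parent_id=NULL -> NULL
  - task 2 (Migrate): parent_id=NULL -> NULL
  - task 3 (Train): parent_id=NULL -> NULL
  - task 4 (Design): parent_id=3 -> Train
  - task 5 (Setup): parent_id=NULL -> NULL
  - task 6 (Document): parent_id=4 -> Design
  - task 7 (Implement): parent_id=1 -> Deploy

SQL:
SELECT a.name AS item, b.name AS parent
FROM tasks a
LEFT JOIN tasks b ON a.parent_id = b.id

Result:
item      | parent
----------+-------
Deploy    | NULL  
Migrate   | NULL  
Train     | NULL  
Design    | Train 
Setup     | NULL  
Document  | Design
Implement | Deploy


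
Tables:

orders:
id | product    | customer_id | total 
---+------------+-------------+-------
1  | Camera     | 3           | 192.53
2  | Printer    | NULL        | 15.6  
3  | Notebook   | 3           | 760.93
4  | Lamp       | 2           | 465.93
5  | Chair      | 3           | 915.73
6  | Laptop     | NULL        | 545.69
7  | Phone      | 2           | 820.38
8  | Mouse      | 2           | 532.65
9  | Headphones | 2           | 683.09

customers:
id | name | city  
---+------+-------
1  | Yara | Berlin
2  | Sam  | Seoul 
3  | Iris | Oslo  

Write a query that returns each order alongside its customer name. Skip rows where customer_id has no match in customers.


INNER JOIN keeps only orders rows whose customer_id matches an id in customers. Walk through each order:
  - order 1 (Camera): customer_id=3 -> matches Iris
  - order 2 (Printer): customer_id=NULL, no match -> dropped
  - order 3 (Notebook): customer_id=3 -> matches Iris
  - order 4 (Lamp): customer_id=2 -> matches Sam
  - order 5 (Chair): customer_id=3 -> matches Iris
  - order 6 (Laptop): customer_id=NULL, no match -> dropped
  - order 7 (Phone): customer_id=2 -> matches Sam
  - order 8 (Mouse): customer_id=2 -> matches Sam
  - order 9 (Headphones): customer_id=2 -> matches Sam
So 2 of 9 rows are dropped.

SQL:
SELECT a.product, b.name AS customer
FROM orders a
INNER JOIN customers b ON a.customer_id = b.id

Result:
product    | customer
-----------+---------
Camera     | Iris    
Notebook   | Iris    
Lamp       | Sam     
Chair      | Iris    
Phone      | Sam     
Mouse      | Sam     
Headphones | Sam     


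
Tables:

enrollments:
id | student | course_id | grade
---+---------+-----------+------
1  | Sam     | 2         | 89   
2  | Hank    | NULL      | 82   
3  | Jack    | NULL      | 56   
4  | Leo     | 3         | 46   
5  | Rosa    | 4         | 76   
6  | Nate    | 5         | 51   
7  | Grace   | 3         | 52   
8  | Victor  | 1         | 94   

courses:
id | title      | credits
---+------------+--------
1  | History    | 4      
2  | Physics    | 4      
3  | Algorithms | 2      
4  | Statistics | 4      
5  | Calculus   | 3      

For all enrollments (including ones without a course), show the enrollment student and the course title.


LEFT JOIN keeps every row from enrollments (the left table); where course_id has no match in courses, the course columns become NULL. Walk through each enrollment:
  - enrollment 1 (Sam): course_id=2 -> matches Physics
  - enrollment 2 (Hank): course_id=NULL, no match -> kept with NULL
  - enrollment 3 (Jack): course_id=NULL, no match -> kept with NULL
  - enrollment 4 (Leo): course_id=3 -> matches Algorithms
  - enrollment 5 (Rosa): course_id=4 -> matches Statistics
  - enrollment 6 (Nate): course_id=5 -> matches Calculus
  - enrollment 7 (Grace): course_id=3 -> matches Algorithms
  - enrollment 8 (Victor): course_id=1 -> matches History
All 8 rows appear; 2 have NULL course.

SQL:
SELECT a.student, b.title AS course
FROM enrollments a
LEFT JOIN courses b ON a.course_id = b.id

Result:
student | course    
--------+-----------
Sam     | Physics   
Hank    | NULL      
Jack    | NULL      
Leo     | Algorithms
Rosa    | Statistics
Nate    | Calculus  
Grace   | Algorithms
Victor  | History   


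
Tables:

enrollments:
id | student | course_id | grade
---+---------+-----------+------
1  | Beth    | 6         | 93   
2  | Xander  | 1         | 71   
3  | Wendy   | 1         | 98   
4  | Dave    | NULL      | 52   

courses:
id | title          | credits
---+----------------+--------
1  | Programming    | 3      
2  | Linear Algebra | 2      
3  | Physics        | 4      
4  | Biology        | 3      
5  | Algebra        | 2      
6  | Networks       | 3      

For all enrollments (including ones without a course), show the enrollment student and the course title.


LEFT JOIN keeps every row from enrollments (the left table); where course_id has no match in courses, the course columns become NULL. Walk through each enrollment:
  - enrollment 1 (Beth): course_id=6 -> matches Networks
  - enrollment 2 (Xander): course_id=1 -> matches Programming
  - enrollment 3 (Wendy): course_id=1 -> matches Programming
  - enrollment 4 (Dave): course_id=NULL, no match -> kept with NULL
All 4 rows appear; 1 has NULL course.

SQL:
SELECT a.student, b.title AS course
FROM enrollments a
LEFT JOIN courses b ON a.course_id = b.id

Result:
student | course     
--------+------------
Beth    | Networks   
Xander  | Programming
Wendy   | Programming
Dave    | NULL       


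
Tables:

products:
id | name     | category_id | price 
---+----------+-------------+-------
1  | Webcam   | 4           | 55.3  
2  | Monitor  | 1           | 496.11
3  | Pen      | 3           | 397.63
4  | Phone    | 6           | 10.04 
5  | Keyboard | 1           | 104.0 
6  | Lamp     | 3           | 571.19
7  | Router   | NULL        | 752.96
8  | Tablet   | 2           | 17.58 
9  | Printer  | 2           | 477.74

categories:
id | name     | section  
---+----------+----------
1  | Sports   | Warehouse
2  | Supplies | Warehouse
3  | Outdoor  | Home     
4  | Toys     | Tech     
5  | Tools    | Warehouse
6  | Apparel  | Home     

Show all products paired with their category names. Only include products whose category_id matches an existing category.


INNER JOIN keeps only products rows whose category_id matches an id in categories. Walk through each product:
  - product 1 (Webcam): category_id=4 -> matches Toys
  - product 2 (Monitor): category_id=1 -> matches Sports
  - product 3 (Pen): category_id=3 -> matches Outdoor
  - product 4 (Phone): category_id=6 -> matches Apparel
  - product 5 (Keyboard): category_id=1 -> matches Sports
  - product 6 (Lamp): category_id=3 -> matches Outdoor
  - product 7 (Router): category_id=NULL, no match -> dropped
  - product 8 (Tablet): category_id=2 -> matches Supplies
  - product 9 (Printer): category_id=2 -> matches Supplies
So 1 of 9 rows is dropped.

SQL:
SELECT a.name, b.name AS category
FROM products a
INNER JOIN categories b ON a.category_id = b.id

Result:
name     | category
---------+---------
Webcam   | Toys    
Monitor  | Sports  
Pen      | Outdoor 
Phone    | Apparel 
Keyboard | Sports  
Lamp     | Outdoor 
Tablet   | Supplies
Printer  | Supplies


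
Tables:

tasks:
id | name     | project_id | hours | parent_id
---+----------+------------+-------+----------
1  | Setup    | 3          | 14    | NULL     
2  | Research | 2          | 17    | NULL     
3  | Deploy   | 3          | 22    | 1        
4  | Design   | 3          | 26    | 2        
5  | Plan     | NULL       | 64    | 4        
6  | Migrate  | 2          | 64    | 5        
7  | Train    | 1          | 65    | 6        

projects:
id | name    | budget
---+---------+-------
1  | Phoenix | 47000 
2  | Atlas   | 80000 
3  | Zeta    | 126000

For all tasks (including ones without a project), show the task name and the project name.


LEFT JOIN keeps every row from tasks (the left table); where project_id has no match in projects, the project columns become NULL. Walk through each task:
  - task 1 (Setup): project_id=3 -> matches Zeta
  - task 2 (Research): project_id=2 -> matches Atlas
  - task 3 (Deploy): project_id=3 -> matches Zeta
  - task 4 (Design): project_id=3 -> matches Zeta
  - task 5 (Plan): project_id=NULL, no match -> kept with NULL
  - task 6 (Migrate): project_id=2 -> matches Atlas
  - task 7 (Train): project_id=1 -> matches Phoenix
All 7 rows appear; 1 has NULL project.

SQL:
SELECT a.name, b.name AS project
FROM tasks a
LEFT JOIN projects b ON a.project_id = b.id

Result:
name     | project
---------+--------
Setup    | Zeta   
Research | Atlas  
Deploy   | Zeta   
Design   | Zeta   
Plan     | NULL   
Migrate  | Atlas  
Train    | Phoenix


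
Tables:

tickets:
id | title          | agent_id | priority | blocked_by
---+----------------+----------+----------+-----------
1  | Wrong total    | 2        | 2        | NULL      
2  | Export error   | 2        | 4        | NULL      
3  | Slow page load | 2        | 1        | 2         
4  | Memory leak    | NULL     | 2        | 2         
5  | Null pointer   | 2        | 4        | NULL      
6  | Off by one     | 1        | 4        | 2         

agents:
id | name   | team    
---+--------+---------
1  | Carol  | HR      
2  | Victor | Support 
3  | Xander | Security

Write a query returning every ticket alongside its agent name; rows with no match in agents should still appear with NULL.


LEFT JOIN keeps every row from tickets (the left table); where agent_id has no match in agents, the agent columns become NULL. Walk through each ticket:
  - ticket 1 (Wrong total): agent_id=2 -> matches Victor
  - ticket 2 (Export error): agent_id=2 -> matches Victor
  - ticket 3 (Slow page load): agent_id=2 -> matches Victor
  - ticket 4 (Memory leak): agent_id=NULL, no match -> kept with NULL
  - ticket 5 (Null pointer): agent_id=2 -> matches Victor
  - ticket 6 (Off by one): agent_id=1 -> matches Carol
All 6 rows appear; 1 has NULL agent.

SQL:
SELECT a.title, b.name AS agent
FROM tickets a
LEFT JOIN agents b ON a.agent_id = b.id

Result:
title          | agent 
---------------+-------
Wrong total    | Victor
Export error   | Victor
Slow page load | Victor
Memory leak    | NULL  
Null pointer   | Victor
Off by one     | Carol 


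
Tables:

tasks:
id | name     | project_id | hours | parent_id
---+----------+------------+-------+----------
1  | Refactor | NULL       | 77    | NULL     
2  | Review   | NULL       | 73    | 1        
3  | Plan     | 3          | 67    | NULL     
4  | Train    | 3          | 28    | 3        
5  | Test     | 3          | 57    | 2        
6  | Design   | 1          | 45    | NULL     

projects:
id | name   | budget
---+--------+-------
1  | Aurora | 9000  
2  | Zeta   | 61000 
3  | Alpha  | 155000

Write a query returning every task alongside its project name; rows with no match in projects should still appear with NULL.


LEFT JOIN keeps every row from tasks (the left table); where project_id has no match in projects, the project columns become NULL. Walk through each task:
  - task 1 (Refactor): project_id=NULL, no match -> kept with NULL
  - task 2 (Review): project_id=NULL, no match -> kept with NULL
  - task 3 (Plan): project_id=3 -> matches Alpha
  - task 4 (Train): project_id=3 -> matches Alpha
  - task 5 (Test): project_id=3 -> matches Alpha
  - task 6 (Design): project_id=1 -> matches Aurora
All 6 rows appear; 2 have NULL project.

SQL:
SELECT a.name, b.name AS project
FROM tasks a
LEFT JOIN projects b ON a.project_id = b.id

Result:
name     | project
---------+--------
Refactor | NULL   
Review   | NULL   
Plan     | Alpha  
Train    | Alpha  
Test     | Alpha  
Design   | Aurora 


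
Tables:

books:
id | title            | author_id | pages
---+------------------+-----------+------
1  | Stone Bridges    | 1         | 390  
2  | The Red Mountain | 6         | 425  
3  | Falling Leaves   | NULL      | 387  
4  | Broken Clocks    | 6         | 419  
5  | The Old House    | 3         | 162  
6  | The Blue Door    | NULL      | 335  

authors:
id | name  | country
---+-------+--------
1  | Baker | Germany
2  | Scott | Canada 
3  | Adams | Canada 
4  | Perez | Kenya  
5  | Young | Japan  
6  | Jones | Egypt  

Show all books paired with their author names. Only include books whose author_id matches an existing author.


INNER JOIN keeps only books rows whose author_id matches an id in authors. Walk through each book:
  - book 1 (Stone Bridges): author_id=1 -> matches Baker
  - book 2 (The Red Mountain): author_id=6 -> matches Jones
  - book 3 (Falling Leaves): author_id=NULL, no match -> dropped
  - book 4 (Broken Clocks): author_id=6 -> matches Jones
  - book 5 (The Old House): author_id=3 -> matches Adams
  - book 6 (The Blue Door): author_id=NULL, no match -> dropped
So 2 of 6 rows are dropped.

SQL:
SELECT a.title, b.name AS author
FROM books a
INNER JOIN authors b ON a.author_id = b.id

Result:
title            | author
-----------------+-------
Stone Bridges    | Baker 
The Red Mountain | Jones 
Broken Clocks    | Jones 
The Old House    | Adams 


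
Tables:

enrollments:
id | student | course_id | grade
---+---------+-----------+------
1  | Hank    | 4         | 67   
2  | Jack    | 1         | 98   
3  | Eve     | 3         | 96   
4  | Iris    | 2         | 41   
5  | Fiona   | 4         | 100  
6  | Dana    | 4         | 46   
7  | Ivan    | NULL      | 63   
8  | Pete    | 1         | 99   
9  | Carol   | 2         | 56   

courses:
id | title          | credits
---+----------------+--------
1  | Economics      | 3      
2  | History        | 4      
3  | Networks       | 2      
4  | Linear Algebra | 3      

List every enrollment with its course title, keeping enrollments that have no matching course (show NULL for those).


LEFT JOIN keeps every row from enrollments (the left table); where course_id has no match in courses, the course columns become NULL. Walk through each enrollment:
  - enrollment 1 (Hank): course_id=4 -> matches Linear Algebra
  - enrollment 2 (Jack): course_id=1 -> matches Economics
  - enrollment 3 (Eve): course_id=3 -> matches Networks
  - enrollment 4 (Iris): course_id=2 -> matches History
  - enrollment 5 (Fiona): course_id=4 -> matches Linear Algebra
  - enrollment 6 (Dana): course_id=4 -> matches Linear Algebra
  - enrollment 7 (Ivan): course_id=NULL, no match -> kept with NULL
  - enrollment 8 (Pete): course_id=1 -> matches Economics
  - enrollment 9 (Carol): course_id=2 -> matches History
All 9 rows appear; 1 has NULL course.

SQL:
SELECT a.student, b.title AS course
FROM enrollments a
LEFT JOIN courses b ON a.course_id = b.id

Result:
student | course        
--------+---------------
Hank    | Linear Algebra
Jack    | Economics     
Eve     | Networks      
Iris    | History       
Fiona   | Linear Algebra
Dana    | Linear Algebra
Ivan    | NULL          
Pete    | Economics     
Carol   | History       


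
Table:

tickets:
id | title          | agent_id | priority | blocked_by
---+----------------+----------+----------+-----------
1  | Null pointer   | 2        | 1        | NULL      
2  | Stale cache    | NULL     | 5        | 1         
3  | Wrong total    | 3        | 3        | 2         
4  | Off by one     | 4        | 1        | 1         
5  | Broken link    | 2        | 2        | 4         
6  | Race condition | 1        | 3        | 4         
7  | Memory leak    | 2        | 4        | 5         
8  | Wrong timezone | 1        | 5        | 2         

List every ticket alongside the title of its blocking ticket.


This is a self-join: tickets is joined to a second copy of itself, matching each row's blocked_by to another row's id. Use LEFT JOIN so rows with blocked_by=NULL are kept.
  - ticket 1 (Null pointer): blocked_by=NULL -> NULL
  - ticket 2 (Stale cache): blocked_by=1 -> Null pointer
  - ticket 3 (Wrong total): blocked_by=2 -> Stale cache
  - ticket 4 (Off by one): blocked_by=1 -> Null pointer
  - ticket 5 (Broken link): blocked_by=4 -> Off by one
  - ticket 6 (Race condition): blocked_by=4 -> Off by one
  - ticket 7 (Memory leak): blocked_by=5 -> Broken link
  - ticket 8 (Wrong timezone): blocked_by=2 -> Stale cache

SQL:
SELECT a.title AS item, b.title AS blocked_by
FROM tickets a
LEFT JOIN tickets b ON a.blocked_by = b.id

Result:
item           | blocked_by  
---------------+-------------
Null pointer   | NULL        
Stale cache    | Null pointer
Wrong total    | Stale cache 
Off by one     | Null pointer
Broken link    | Off by one  
Race condition | Off by one  
Memory leak    | Broken link 
Wrong timezone | Stale cache 
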